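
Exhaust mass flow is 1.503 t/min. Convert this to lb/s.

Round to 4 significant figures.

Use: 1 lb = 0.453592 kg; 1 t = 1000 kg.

55.23 lb/s

1.503 t/min × 1000 kg/t ÷ 60 s/min = 25.05 kg/s
25.05 kg/s ÷ 0.453592 kg/lb = 55.2258 lb/s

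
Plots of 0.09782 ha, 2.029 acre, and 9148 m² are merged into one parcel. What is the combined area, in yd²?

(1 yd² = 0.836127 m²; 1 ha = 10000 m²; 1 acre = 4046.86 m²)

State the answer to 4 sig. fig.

2.193×10⁴ yd²

0.09782 ha × 10000 = 978.2 m²
2.029 acre × 4046.86 = 8211.08 m²
9148 m² (already m²)
Total: 978.2 + 8211.08 + 9148 = 18337.3 m²
In yd²: 18337.3 / 0.836127 = 21931.2 yd²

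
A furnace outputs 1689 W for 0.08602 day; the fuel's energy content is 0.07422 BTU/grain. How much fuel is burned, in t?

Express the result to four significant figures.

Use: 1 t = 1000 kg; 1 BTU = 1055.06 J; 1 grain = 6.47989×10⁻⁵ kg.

0.01039 t

0.08602 day → 7432.13 s
E = P × t = 1689 × 7432.13 = 1.25529×10⁷ J
0.07422 BTU/grain → 1.20845×10⁶ J/kg
m = E / e_s = 1.25529×10⁷ / 1.20845×10⁶ = 10.3876 kg
In t: 10.3876 / 1000 = 0.0103876 t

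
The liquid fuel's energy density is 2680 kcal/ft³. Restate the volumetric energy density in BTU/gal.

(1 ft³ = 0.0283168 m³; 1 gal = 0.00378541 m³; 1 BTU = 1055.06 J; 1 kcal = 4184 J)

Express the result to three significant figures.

2680 kcal/ft³ × 4184 J/kcal ÷ 0.0283168 m³/ft³ = 3.95988×10⁸ J/m³
3.95988×10⁸ J/m³ ÷ 1055.06 J/BTU × 0.00378541 m³/gal = 1420.75 BTU/gal

1420 BTU/gal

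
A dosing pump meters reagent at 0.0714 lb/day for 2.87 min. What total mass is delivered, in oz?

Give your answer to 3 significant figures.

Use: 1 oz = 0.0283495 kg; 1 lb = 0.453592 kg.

0.00228 oz

0.0714 lb/day → 3.74843×10⁻⁷ kg/s
2.87 min → 172.2 s
m = ṁ × t = 3.74843×10⁻⁷ × 172.2 = 6.4548×10⁻⁵ kg
In oz: 6.4548×10⁻⁵ / 0.0283495 = 0.00227687 oz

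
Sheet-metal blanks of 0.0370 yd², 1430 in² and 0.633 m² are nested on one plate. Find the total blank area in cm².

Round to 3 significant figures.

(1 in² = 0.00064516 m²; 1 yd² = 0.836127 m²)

1.59×10⁴ cm²

0.0370 yd² × 0.836127 → 0.0309367 m²
1430 in² × 0.00064516 → 0.922579 m²
0.633 m² (already m²)
Total: 0.0309367 + 0.922579 + 0.633 = 1.58652 m²
In cm²: 1.58652 / 0.0001 = 15865.2 cm²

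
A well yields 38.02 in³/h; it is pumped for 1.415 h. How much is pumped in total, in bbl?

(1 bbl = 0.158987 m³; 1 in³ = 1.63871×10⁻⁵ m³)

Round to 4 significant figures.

38.02 in³/h → 1.73066×10⁻⁷ m³/s
1.415 h → 5094 s
V = Q × t = 1.73066×10⁻⁷ × 5094 = 8.81598×10⁻⁴ m³
In bbl: 8.81598×10⁻⁴ / 0.158987 = 0.00554509 bbl

0.005545 bbl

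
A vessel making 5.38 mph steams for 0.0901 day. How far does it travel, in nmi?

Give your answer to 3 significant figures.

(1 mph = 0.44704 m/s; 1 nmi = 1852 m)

10.1 nmi

5.38 mph × 0.44704 → 2.40508 m/s
0.0901 day × 86400 → 7784.64 s
d = v × t = 2.40508 m/s × 7784.64 s = 18722.7 m
18722.7 m ÷ (1852 m/nmi) = 10.1094 nmi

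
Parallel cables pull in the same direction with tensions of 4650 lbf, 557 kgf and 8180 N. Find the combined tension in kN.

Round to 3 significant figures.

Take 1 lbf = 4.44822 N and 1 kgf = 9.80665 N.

34.3 kN

4650 lbf × 4.44822 → 20684.2 N
557 kgf × 9.80665 → 5462.3 N
8180 N (already N)
Sum: 20684.2 + 5462.3 + 8180 = 34326.5 N
In kN: 34326.5 / 1000 = 34.3265 kN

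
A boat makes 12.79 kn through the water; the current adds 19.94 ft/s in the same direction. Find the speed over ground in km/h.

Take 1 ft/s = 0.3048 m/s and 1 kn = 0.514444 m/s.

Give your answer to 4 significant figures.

45.57 km/h

12.79 kn × 0.514444 = 6.57974 m/s
19.94 ft/s × 0.3048 = 6.07771 m/s
Combined: 6.57974 + 6.07771 = 12.6575 m/s
In km/h: 12.6575 / (1/3.6) = 45.567 km/h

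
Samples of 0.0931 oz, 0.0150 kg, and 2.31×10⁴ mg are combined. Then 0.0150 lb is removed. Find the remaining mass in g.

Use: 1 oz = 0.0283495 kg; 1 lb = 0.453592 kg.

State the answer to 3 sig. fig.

0.0931 oz × 0.0283495 = 0.00263934 kg
0.0150 kg (already kg)
2.31×10⁴ mg × 10⁻⁶ = 0.0231 kg
0.0150 lb × 0.453592 = 0.00680388 kg
Result: 0.00263934 + 0.015 + 0.0231 − 0.00680388 = 0.0339355 kg
In g: 0.0339355 / 0.001 = 33.9355 g

33.9 g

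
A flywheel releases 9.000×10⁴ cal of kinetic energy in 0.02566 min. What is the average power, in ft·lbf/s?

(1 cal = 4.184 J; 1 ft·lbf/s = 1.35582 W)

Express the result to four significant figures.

9.000×10⁴ cal × 4.184 → 376560 J
0.02566 min × 60 → 1.5396 s
P = E / t = 376560 J / 1.5396 s = 244583 W
244583 W ÷ (1.35582 W/ft·lbf/s) = 180395 ft·lbf/s

1.804×10⁵ ft·lbf/s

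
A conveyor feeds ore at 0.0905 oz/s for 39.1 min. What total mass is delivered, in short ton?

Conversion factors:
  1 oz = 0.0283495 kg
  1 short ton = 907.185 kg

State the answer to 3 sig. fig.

0.00663 short ton

0.0905 oz/s → 0.00256563 kg/s
39.1 min → 2346 s
m = ṁ × t = 0.00256563 × 2346 = 6.01897 kg
In short ton: 6.01897 / 907.185 = 0.00663478 short ton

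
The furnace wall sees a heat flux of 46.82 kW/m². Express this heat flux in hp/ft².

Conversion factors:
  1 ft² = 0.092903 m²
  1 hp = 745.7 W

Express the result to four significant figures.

46.82 kW/m² × 1000 W/kW = 46820 W/m²
46820 W/m² ÷ 745.7 W/hp × 0.092903 m²/ft² = 5.83307 hp/ft²

5.833 hp/ft²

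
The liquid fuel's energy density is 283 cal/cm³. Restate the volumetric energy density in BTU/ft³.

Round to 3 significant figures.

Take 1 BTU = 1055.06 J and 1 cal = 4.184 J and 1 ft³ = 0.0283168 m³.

3.18×10⁴ BTU/ft³

283 cal/cm³ × 4.184 J/cal ÷ 10⁻⁶ m³/cm³ = 1.18407×10⁹ J/m³
1.18407×10⁹ J/m³ ÷ 1055.06 J/BTU × 0.0283168 m³/ft³ = 31779.3 BTU/ft³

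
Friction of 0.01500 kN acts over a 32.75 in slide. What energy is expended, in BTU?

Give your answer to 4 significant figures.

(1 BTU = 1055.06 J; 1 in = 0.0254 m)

0.01183 BTU

0.01500 kN × 1000 → 15 N
32.75 in × 0.0254 → 0.83185 m
W = F × d = 15 N × 0.83185 m = 12.4778 J
12.4778 J ÷ (1055.06 J/BTU) = 0.0118266 BTU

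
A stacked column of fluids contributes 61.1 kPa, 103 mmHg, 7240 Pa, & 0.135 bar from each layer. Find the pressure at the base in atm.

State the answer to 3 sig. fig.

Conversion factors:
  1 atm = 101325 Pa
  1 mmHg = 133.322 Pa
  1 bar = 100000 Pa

0.943 atm

61.1 kPa × 1000 = 61100 Pa
103 mmHg × 133.322 = 13732.2 Pa
7240 Pa (already Pa)
0.135 bar × 100000 = 13500 Pa
Total: 61100 + 13732.2 + 7240 + 13500 = 95572.2 Pa
In atm: 95572.2 / 101325 = 0.943224 atm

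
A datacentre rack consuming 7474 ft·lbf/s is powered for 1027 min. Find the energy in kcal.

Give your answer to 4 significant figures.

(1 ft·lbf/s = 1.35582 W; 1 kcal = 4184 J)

7474 ft·lbf/s × 1.35582 = 10133.4 W
1027 min × 60 = 61620 s
E = P × t = 10133.4 W × 61620 s = 6.2442×10⁸ J
6.2442×10⁸ J ÷ (4184 J/kcal) = 149240 kcal

1.492×10⁵ kcal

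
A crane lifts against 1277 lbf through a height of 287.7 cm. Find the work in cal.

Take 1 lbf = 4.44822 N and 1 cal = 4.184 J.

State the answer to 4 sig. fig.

3906 cal

1277 lbf × 4.44822 = 5680.38 N
287.7 cm × 0.01 = 2.877 m
W = F × d = 5680.38 N × 2.877 m = 16342.5 J
16342.5 J ÷ (4.184 J/cal) = 3905.95 cal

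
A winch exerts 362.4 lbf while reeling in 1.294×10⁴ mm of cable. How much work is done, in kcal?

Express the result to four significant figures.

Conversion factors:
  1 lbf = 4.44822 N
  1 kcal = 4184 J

4.986 kcal

362.4 lbf × 4.44822 = 1612.03 N
1.294×10⁴ mm × 0.001 = 12.94 m
W = F × d = 1612.03 N × 12.94 m = 20859.7 J
20859.7 J ÷ (4184 J/kcal) = 4.98559 kcal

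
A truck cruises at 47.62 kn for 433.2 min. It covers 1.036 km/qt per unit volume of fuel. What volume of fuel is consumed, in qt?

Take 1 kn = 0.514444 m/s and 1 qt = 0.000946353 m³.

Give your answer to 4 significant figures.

47.62 kn → 24.4978 m/s
433.2 min → 25992 s
d = v × t = 24.4978 × 25992 = 636747 m
1.036 km/qt → 1.09473×10⁶ m/m³
V = d / (distance per unit fuel) = 636747 / 1.09473×10⁶ = 0.581648 m³
In qt: 0.581648 / 0.000946353 = 614.621 qt

614.6 qt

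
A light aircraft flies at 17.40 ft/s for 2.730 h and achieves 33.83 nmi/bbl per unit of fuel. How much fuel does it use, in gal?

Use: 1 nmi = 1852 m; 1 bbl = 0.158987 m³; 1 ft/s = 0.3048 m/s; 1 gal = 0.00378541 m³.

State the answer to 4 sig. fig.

34.94 gal

17.40 ft/s → 5.30352 m/s
2.730 h → 9828 s
d = v × t = 5.30352 × 9828 = 52123 m
33.83 nmi/bbl → 394077 m/m³
V = d / (distance per unit fuel) = 52123 / 394077 = 0.132266 m³
In gal: 0.132266 / 0.00378541 = 34.941 gal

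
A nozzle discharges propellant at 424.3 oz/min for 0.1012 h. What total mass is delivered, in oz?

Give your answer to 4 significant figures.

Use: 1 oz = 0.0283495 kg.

424.3 oz/min → 0.200478 kg/s
0.1012 h → 364.32 s
m = ṁ × t = 0.200478 × 364.32 = 73.0381 kg
In oz: 73.0381 / 0.0283495 = 2576.35 oz

2576 oz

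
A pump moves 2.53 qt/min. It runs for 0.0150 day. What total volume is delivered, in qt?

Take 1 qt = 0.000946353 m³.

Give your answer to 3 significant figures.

54.6 qt

2.53 qt/min → 3.99046×10⁻⁵ m³/s
0.0150 day → 1296 s
V = Q × t = 3.99046×10⁻⁵ × 1296 = 0.0517164 m³
In qt: 0.0517164 / 0.000946353 = 54.6481 qt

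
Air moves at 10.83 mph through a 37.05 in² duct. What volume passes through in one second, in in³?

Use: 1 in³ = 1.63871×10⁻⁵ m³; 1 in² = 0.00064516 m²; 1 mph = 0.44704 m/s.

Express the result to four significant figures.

7062 in³

10.83 mph × 0.44704 = 4.84144 m/s
37.05 in² × 0.00064516 = 0.0239032 m²
V = v × A × t = 4.84144 m/s × 0.0239032 m² × 1 s = 0.115726 m³
0.115726 m³ ÷ (1.63871×10⁻⁵ m³/in³) = 7062.02 in³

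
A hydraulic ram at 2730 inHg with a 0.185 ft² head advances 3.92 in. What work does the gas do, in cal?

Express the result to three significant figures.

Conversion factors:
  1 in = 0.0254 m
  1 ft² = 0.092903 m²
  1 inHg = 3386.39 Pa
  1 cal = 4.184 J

2730 inHg → 9.24484×10⁶ Pa
0.185 ft² → 0.0171871 m²
F = P × A = 9.24484×10⁶ × 0.0171871 = 158892 N
3.92 in → 0.099568 m
W = F × d = 158892 × 0.099568 = 15820.6 J
In cal: 15820.6 / 4.184 = 3781.21 cal

3780 cal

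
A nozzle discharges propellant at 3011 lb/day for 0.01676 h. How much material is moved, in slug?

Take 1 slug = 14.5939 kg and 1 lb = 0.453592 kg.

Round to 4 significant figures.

3011 lb/day → 0.0158075 kg/s
0.01676 h → 60.336 s
m = ṁ × t = 0.0158075 × 60.336 = 0.953761 kg
In slug: 0.953761 / 14.5939 = 0.0653534 slug

0.06535 slug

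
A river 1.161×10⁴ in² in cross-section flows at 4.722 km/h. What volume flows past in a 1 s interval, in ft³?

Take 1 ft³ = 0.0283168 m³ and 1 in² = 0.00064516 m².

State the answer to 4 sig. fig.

4.722 km/h × (1/3.6) → 1.31167 m/s
1.161×10⁴ in² × 0.00064516 → 7.49031 m²
V = v × A × t = 1.31167 m/s × 7.49031 m² × 1 s = 9.82481 m³
9.82481 m³ ÷ (0.0283168 m³/ft³) = 346.96 ft³

347.0 ft³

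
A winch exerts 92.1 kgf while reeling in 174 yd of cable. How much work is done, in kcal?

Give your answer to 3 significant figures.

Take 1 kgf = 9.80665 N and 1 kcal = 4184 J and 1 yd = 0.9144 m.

34.3 kcal

92.1 kgf × 9.80665 = 903.192 N
174 yd × 0.9144 = 159.106 m
W = F × d = 903.192 N × 159.106 m = 143703 J
143703 J ÷ (4184 J/kcal) = 34.3458 kcal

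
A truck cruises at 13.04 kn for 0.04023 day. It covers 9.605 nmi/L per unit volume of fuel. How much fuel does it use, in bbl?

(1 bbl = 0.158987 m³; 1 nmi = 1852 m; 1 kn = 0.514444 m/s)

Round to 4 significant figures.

13.04 kn → 6.70835 m/s
0.04023 day → 3475.87 s
d = v × t = 6.70835 × 3475.87 = 23317.4 m
9.605 nmi/L → 1.77885×10⁷ m/m³
V = d / (distance per unit fuel) = 23317.4 / 1.77885×10⁷ = 0.00131081 m³
In bbl: 0.00131081 / 0.158987 = 0.00824476 bbl

0.008245 bbl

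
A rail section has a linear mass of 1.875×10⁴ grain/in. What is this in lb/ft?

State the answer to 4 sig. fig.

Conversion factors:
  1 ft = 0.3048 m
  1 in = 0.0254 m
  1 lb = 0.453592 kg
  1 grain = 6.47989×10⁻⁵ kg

1.875×10⁴ grain/in × 6.47989×10⁻⁵ kg/grain ÷ 0.0254 m/in = 47.8338 kg/m
47.8338 kg/m ÷ 0.453592 kg/lb × 0.3048 m/ft = 32.1429 lb/ft

32.14 lb/ft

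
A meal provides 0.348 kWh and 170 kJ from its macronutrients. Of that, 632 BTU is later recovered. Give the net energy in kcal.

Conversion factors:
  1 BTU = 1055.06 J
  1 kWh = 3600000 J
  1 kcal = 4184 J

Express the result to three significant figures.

0.348 kWh × 3600000 = 1.2528×10⁶ J
170 kJ × 1000 = 170000 J
632 BTU × 1055.06 = 666798 J
Sum: 1.2528×10⁶ + 170000 − 666798 = 756002 J
In kcal: 756002 / 4184 = 180.689 kcal

181 kcal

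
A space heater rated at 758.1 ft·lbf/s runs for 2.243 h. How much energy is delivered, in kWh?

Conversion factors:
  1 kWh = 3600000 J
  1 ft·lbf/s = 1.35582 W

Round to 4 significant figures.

2.305 kWh

758.1 ft·lbf/s × 1.35582 → 1027.85 W
2.243 h × 3600 → 8074.8 s
E = P × t = 1027.85 W × 8074.8 s = 8.29968×10⁶ J
8.29968×10⁶ J ÷ (3600000 J/kWh) = 2.30547 kWh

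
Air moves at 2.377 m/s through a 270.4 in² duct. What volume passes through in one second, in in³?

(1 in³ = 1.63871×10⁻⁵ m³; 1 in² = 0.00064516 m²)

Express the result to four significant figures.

270.4 in² × 0.00064516 = 0.174451 m²
V = v × A × t = 2.377 m/s × 0.174451 m² × 1 s = 0.41467 m³
0.41467 m³ ÷ (1.63871×10⁻⁵ m³/in³) = 25304.7 in³

2.530×10⁴ in³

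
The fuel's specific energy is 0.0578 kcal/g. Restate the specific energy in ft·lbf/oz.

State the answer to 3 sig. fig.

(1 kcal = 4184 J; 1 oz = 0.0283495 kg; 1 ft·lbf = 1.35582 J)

5060 ft·lbf/oz

0.0578 kcal/g × 4184 J/kcal ÷ 0.001 kg/g = 241835 J/kg
241835 J/kg ÷ 1.35582 J/ft·lbf × 0.0283495 kg/oz = 5056.65 ft·lbf/oz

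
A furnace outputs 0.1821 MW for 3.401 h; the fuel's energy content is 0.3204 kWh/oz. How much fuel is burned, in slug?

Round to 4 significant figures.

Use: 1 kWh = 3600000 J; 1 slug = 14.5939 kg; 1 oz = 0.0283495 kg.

3.755 slug

0.1821 MW → 182100 W
3.401 h → 12243.6 s
E = P × t = 182100 × 12243.6 = 2.22956×10⁹ J
0.3204 kWh/oz → 4.06864×10⁷ J/kg
m = E / e_s = 2.22956×10⁹ / 4.06864×10⁷ = 54.7987 kg
In slug: 54.7987 / 14.5939 = 3.7549 slug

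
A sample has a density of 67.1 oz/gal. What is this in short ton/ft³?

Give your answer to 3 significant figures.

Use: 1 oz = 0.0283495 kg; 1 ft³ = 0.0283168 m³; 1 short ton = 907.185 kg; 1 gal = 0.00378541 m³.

0.0157 short ton/ft³

67.1 oz/gal × 0.0283495 kg/oz ÷ 0.00378541 m³/gal = 502.522 kg/m³
502.522 kg/m³ ÷ 907.185 kg/short ton × 0.0283168 m³/ft³ = 0.0156857 short ton/ft³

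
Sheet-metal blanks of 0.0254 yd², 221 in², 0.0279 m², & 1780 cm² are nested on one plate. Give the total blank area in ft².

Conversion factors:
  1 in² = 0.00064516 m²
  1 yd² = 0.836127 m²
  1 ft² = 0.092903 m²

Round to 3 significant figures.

0.0254 yd² × 0.836127 = 0.0212376 m²
221 in² × 0.00064516 = 0.14258 m²
0.0279 m² (already m²)
1780 cm² × 0.0001 = 0.178 m²
Combined: 0.0212376 + 0.14258 + 0.0279 + 0.178 = 0.369718 m²
In ft²: 0.369718 / 0.092903 = 3.97961 ft²

3.98 ft²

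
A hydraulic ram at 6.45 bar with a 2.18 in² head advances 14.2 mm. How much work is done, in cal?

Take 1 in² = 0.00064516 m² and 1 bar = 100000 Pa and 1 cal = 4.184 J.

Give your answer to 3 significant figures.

3.08 cal

6.45 bar → 645000 Pa
2.18 in² → 0.00140645 m²
F = P × A = 645000 × 0.00140645 = 907.16 N
14.2 mm → 0.0142 m
W = F × d = 907.16 × 0.0142 = 12.8817 J
In cal: 12.8817 / 4.184 = 3.0788 cal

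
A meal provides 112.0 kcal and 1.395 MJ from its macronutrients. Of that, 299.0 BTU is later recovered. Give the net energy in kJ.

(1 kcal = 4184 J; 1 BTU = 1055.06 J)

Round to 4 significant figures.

1548 kJ

112.0 kcal × 4184 = 468608 J
1.395 MJ × 1000000 = 1.395×10⁶ J
299.0 BTU × 1055.06 = 315463 J
Sum: 468608 + 1.395×10⁶ − 315463 = 1.54814×10⁶ J
In kJ: 1.54814×10⁶ / 1000 = 1548.14 kJ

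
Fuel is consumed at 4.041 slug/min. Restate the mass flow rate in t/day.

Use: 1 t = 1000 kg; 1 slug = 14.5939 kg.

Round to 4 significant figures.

84.92 t/day

4.041 slug/min × 14.5939 kg/slug ÷ 60 s/min = 0.982899 kg/s
0.982899 kg/s ÷ 1000 kg/t × 86400 s/day = 84.9225 t/day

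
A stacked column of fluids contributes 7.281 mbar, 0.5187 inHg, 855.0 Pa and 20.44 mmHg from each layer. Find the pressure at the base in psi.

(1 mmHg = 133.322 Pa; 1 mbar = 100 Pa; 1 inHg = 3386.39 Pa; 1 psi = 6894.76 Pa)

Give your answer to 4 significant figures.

0.8796 psi

7.281 mbar × 100 = 728.1 Pa
0.5187 inHg × 3386.39 = 1756.52 Pa
855.0 Pa (already Pa)
20.44 mmHg × 133.322 = 2725.1 Pa
Total: 728.1 + 1756.52 + 855 + 2725.1 = 6064.72 Pa
In psi: 6064.72 / 6894.76 = 0.879613 psi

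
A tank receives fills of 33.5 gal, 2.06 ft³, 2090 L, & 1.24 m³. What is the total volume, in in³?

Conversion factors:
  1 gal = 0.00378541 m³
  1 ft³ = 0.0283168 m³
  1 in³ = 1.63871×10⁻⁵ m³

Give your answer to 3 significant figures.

2.15×10⁵ in³

33.5 gal × 0.00378541 → 0.126811 m³
2.06 ft³ × 0.0283168 → 0.0583326 m³
2090 L × 0.001 → 2.09 m³
1.24 m³ (already m³)
Sum: 0.126811 + 0.0583326 + 2.09 + 1.24 = 3.51514 m³
In in³: 3.51514 / 1.63871×10⁻⁵ = 214507 in³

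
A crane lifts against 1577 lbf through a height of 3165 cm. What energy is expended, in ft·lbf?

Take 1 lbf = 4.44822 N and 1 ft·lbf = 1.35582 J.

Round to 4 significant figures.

1.638×10⁵ ft·lbf

1577 lbf × 4.44822 → 7014.84 N
3165 cm × 0.01 → 31.65 m
W = F × d = 7014.84 N × 31.65 m = 222020 J
222020 J ÷ (1.35582 J/ft·lbf) = 163753 ft·lbf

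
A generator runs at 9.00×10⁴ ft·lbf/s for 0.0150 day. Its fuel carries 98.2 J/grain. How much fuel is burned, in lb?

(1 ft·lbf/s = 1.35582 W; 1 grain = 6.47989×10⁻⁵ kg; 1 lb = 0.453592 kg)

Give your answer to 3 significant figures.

230 lb

9.00×10⁴ ft·lbf/s → 122024 W
0.0150 day → 1296 s
E = P × t = 122024 × 1296 = 1.58143×10⁸ J
98.2 J/grain → 1.51546×10⁶ J/kg
m = E / e_s = 1.58143×10⁸ / 1.51546×10⁶ = 104.353 kg
In lb: 104.353 / 0.453592 = 230.059 lb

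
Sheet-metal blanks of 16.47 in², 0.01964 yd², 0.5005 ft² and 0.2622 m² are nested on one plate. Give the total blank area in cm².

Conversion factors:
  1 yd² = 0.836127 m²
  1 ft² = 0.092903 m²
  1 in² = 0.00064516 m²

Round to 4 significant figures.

3357 cm²

16.47 in² × 0.00064516 = 0.0106258 m²
0.01964 yd² × 0.836127 = 0.0164215 m²
0.5005 ft² × 0.092903 = 0.046498 m²
0.2622 m² (already m²)
Total: 0.0106258 + 0.0164215 + 0.046498 + 0.2622 = 0.335745 m²
In cm²: 0.335745 / 0.0001 = 3357.45 cm²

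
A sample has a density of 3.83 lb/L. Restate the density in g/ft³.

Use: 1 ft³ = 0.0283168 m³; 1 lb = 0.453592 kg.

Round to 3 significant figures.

4.92×10⁴ g/ft³

3.83 lb/L × 0.453592 kg/lb ÷ 0.001 m³/L = 1737.26 kg/m³
1737.26 kg/m³ ÷ 0.001 kg/g × 0.0283168 m³/ft³ = 49193.6 g/ft³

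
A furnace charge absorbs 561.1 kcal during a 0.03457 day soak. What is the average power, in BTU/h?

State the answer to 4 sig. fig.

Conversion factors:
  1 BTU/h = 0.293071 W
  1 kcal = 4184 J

2682 BTU/h

561.1 kcal × 4184 → 2.34764×10⁶ J
0.03457 day × 86400 → 2986.85 s
P = E / t = 2.34764×10⁶ J / 2986.85 s = 785.992 W
785.992 W ÷ (0.293071 W/BTU/h) = 2681.92 BTU/h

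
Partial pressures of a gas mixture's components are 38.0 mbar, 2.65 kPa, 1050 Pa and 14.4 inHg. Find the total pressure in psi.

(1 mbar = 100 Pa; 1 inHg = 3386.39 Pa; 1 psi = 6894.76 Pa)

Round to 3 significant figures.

38.0 mbar × 100 = 3800 Pa
2.65 kPa × 1000 = 2650 Pa
1050 Pa (already Pa)
14.4 inHg × 3386.39 = 48764 Pa
Total: 3800 + 2650 + 1050 + 48764 = 56264 Pa
In psi: 56264 / 6894.76 = 8.1604 psi

8.16 psi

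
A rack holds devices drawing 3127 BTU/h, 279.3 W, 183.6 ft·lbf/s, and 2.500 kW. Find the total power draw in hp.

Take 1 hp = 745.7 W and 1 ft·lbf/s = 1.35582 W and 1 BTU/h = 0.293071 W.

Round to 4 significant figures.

5.290 hp

3127 BTU/h × 0.293071 = 916.433 W
279.3 W (already W)
183.6 ft·lbf/s × 1.35582 = 248.929 W
2.500 kW × 1000 = 2500 W
Combined: 916.433 + 279.3 + 248.929 + 2500 = 3944.66 W
In hp: 3944.66 / 745.7 = 5.28988 hp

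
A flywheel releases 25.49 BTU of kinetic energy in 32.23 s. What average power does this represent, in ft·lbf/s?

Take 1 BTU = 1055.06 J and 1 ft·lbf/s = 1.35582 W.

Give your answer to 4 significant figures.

615.4 ft·lbf/s

25.49 BTU × 1055.06 → 26893.5 J
P = E / t = 26893.5 J / 32.23 s = 834.424 W
834.424 W ÷ (1.35582 W/ft·lbf/s) = 615.439 ft·lbf/s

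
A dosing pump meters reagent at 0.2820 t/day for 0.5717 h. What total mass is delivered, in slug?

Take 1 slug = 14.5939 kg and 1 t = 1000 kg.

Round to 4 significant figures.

0.2820 t/day → 0.00326389 kg/s
0.5717 h → 2058.12 s
m = ṁ × t = 0.00326389 × 2058.12 = 6.71748 kg
In slug: 6.71748 / 14.5939 = 0.460294 slug

0.4603 slug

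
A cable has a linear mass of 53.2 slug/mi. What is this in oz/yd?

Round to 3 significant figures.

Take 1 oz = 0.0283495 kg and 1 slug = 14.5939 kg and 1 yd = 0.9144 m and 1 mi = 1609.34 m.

53.2 slug/mi × 14.5939 kg/slug ÷ 1609.34 m/mi = 0.482431 kg/m
0.482431 kg/m ÷ 0.0283495 kg/oz × 0.9144 m/yd = 15.5606 oz/yd

15.6 oz/yd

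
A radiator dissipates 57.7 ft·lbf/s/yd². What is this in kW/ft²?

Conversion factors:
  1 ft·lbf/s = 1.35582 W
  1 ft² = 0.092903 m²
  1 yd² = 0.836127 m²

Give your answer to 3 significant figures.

0.00869 kW/ft²

57.7 ft·lbf/s/yd² × 1.35582 W/ft·lbf/s ÷ 0.836127 m²/yd² = 93.5633 W/m²
93.5633 W/m² ÷ 1000 W/kW × 0.092903 m²/ft² = 0.00869231 kW/ft²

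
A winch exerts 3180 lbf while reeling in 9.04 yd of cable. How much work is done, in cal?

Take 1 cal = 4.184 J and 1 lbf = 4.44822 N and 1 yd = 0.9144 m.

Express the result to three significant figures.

3180 lbf × 4.44822 → 14145.3 N
9.04 yd × 0.9144 → 8.26618 m
W = F × d = 14145.3 N × 8.26618 m = 116928 J
116928 J ÷ (4.184 J/cal) = 27946.5 cal

2.79×10⁴ cal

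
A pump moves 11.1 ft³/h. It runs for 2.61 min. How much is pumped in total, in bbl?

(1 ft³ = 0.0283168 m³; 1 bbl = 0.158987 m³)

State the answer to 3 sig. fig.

0.0860 bbl

11.1 ft³/h → 8.73101×10⁻⁵ m³/s
2.61 min → 156.6 s
V = Q × t = 8.73101×10⁻⁵ × 156.6 = 0.0136728 m³
In bbl: 0.0136728 / 0.158987 = 0.0859995 bbl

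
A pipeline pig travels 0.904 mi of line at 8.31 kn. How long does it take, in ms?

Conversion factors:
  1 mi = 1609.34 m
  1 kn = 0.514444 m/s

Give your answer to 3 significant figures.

3.40×10⁵ ms

0.904 mi × 1609.34 = 1454.84 m
8.31 kn × 0.514444 = 4.27503 m/s
t = d / v = 1454.84 m / 4.27503 m/s = 340.311 s
340.311 s ÷ (0.001 s/ms) = 340311 ms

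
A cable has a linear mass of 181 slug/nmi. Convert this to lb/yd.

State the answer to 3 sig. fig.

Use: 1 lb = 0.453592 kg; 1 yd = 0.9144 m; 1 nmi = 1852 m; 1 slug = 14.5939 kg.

2.88 lb/yd

181 slug/nmi × 14.5939 kg/slug ÷ 1852 m/nmi = 1.42629 kg/m
1.42629 kg/m ÷ 0.453592 kg/lb × 0.9144 m/yd = 2.87527 lb/yd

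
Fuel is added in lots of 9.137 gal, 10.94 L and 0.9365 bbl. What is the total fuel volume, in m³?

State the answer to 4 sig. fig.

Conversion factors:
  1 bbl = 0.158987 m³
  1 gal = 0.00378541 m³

9.137 gal × 0.00378541 = 0.0345873 m³
10.94 L × 0.001 = 0.01094 m³
0.9365 bbl × 0.158987 = 0.148891 m³
Total: 0.0345873 + 0.01094 + 0.148891 = 0.194418 m³

0.1944 m³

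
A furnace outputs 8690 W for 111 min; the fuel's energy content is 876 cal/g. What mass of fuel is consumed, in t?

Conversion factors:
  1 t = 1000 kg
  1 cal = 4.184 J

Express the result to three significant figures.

111 min → 6660 s
E = P × t = 8690 × 6660 = 5.78754×10⁷ J
876 cal/g → 3.66518×10⁶ J/kg
m = E / e_s = 5.78754×10⁷ / 3.66518×10⁶ = 15.7906 kg
In t: 15.7906 / 1000 = 0.0157906 t

0.0158 t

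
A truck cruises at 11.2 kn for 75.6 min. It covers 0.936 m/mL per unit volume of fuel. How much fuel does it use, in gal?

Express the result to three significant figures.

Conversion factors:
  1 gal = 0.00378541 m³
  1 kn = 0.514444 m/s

7.38 gal

11.2 kn → 5.76177 m/s
75.6 min → 4536 s
d = v × t = 5.76177 × 4536 = 26135.4 m
0.936 m/mL → 936000 m/m³
V = d / (distance per unit fuel) = 26135.4 / 936000 = 0.0279224 m³
In gal: 0.0279224 / 0.00378541 = 7.37632 gal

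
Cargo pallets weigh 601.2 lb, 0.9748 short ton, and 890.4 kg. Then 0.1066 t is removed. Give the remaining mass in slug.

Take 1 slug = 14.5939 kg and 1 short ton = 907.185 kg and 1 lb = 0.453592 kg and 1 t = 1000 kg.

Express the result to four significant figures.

601.2 lb × 0.453592 = 272.7 kg
0.9748 short ton × 907.185 = 884.324 kg
890.4 kg (already kg)
0.1066 t × 1000 = 106.6 kg
Net: 272.7 + 884.324 + 890.4 − 106.6 = 1940.82 kg
In slug: 1940.82 / 14.5939 = 132.988 slug

133.0 slug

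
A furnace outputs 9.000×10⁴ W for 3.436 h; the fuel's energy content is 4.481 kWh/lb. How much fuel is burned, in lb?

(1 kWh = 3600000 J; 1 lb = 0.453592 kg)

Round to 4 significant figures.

69.01 lb

3.436 h → 12369.6 s
E = P × t = 90000 × 12369.6 = 1.11326×10⁹ J
4.481 kWh/lb → 3.55641×10⁷ J/kg
m = E / e_s = 1.11326×10⁹ / 3.55641×10⁷ = 31.3029 kg
In lb: 31.3029 / 0.453592 = 69.0111 lb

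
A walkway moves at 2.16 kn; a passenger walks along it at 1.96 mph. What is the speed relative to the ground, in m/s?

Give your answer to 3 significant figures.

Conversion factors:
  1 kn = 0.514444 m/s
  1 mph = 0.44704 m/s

2.16 kn × 0.514444 = 1.1112 m/s
1.96 mph × 0.44704 = 0.876198 m/s
Sum: 1.1112 + 0.876198 = 1.9874 m/s

1.99 m/s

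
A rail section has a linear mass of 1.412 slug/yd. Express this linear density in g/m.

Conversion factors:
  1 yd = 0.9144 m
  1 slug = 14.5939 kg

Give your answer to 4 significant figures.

2.254×10⁴ g/m

1.412 slug/yd × 14.5939 kg/slug ÷ 0.9144 m/yd = 22.5356 kg/m
22.5356 kg/m ÷ 0.001 kg/g = 22535.6 g/m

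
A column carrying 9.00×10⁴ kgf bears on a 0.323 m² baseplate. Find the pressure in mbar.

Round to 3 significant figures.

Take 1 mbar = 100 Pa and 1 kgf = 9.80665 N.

2.73×10⁴ mbar

9.00×10⁴ kgf × 9.80665 → 882598 N
P = F / A = 882598 N / 0.323 m² = 2.7325×10⁶ Pa
2.7325×10⁶ Pa ÷ (100 Pa/mbar) = 27325 mbar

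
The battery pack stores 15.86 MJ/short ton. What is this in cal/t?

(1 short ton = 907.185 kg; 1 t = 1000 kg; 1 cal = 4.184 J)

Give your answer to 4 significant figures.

4.178×10⁶ cal/t

15.86 MJ/short ton × 1000000 J/MJ ÷ 907.185 kg/short ton = 17482.7 J/kg
17482.7 J/kg ÷ 4.184 J/cal × 1000 kg/t = 4.17847×10⁶ cal/t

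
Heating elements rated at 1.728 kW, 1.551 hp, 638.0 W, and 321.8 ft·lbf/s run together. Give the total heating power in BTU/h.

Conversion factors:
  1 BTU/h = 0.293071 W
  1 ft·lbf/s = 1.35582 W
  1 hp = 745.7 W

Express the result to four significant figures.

1.728 kW × 1000 = 1728 W
1.551 hp × 745.7 = 1156.58 W
638.0 W (already W)
321.8 ft·lbf/s × 1.35582 = 436.303 W
Combined: 1728 + 1156.58 + 638 + 436.303 = 3958.88 W
In BTU/h: 3958.88 / 0.293071 = 13508.3 BTU/h

1.351×10⁴ BTU/h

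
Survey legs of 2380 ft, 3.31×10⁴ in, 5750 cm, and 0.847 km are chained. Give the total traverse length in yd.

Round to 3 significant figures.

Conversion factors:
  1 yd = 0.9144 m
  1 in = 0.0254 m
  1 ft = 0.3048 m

2380 ft × 0.3048 = 725.424 m
3.31×10⁴ in × 0.0254 = 840.74 m
5750 cm × 0.01 = 57.5 m
0.847 km × 1000 = 847 m
Combined: 725.424 + 840.74 + 57.5 + 847 = 2470.66 m
In yd: 2470.66 / 0.9144 = 2701.95 yd

2700 yd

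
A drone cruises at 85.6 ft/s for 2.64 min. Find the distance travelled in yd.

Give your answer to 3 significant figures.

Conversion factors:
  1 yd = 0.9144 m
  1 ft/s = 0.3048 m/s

4520 yd

85.6 ft/s × 0.3048 = 26.0909 m/s
2.64 min × 60 = 158.4 s
d = v × t = 26.0909 m/s × 158.4 s = 4132.8 m
4132.8 m ÷ (0.9144 m/yd) = 4519.69 yd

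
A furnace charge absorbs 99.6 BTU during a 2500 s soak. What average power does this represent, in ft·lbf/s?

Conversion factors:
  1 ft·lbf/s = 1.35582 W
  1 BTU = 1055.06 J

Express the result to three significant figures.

99.6 BTU × 1055.06 → 105084 J
P = E / t = 105084 J / 2500 s = 42.0336 W
42.0336 W ÷ (1.35582 W/ft·lbf/s) = 31.0023 ft·lbf/s

31.0 ft·lbf/s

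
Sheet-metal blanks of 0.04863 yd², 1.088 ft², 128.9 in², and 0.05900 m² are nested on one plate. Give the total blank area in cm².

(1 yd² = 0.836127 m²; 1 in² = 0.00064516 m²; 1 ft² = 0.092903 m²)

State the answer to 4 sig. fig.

2839 cm²

0.04863 yd² × 0.836127 = 0.0406609 m²
1.088 ft² × 0.092903 = 0.101078 m²
128.9 in² × 0.00064516 = 0.0831611 m²
0.05900 m² (already m²)
Total: 0.0406609 + 0.101078 + 0.0831611 + 0.059 = 0.2839 m²
In cm²: 0.2839 / 0.0001 = 2839 cm²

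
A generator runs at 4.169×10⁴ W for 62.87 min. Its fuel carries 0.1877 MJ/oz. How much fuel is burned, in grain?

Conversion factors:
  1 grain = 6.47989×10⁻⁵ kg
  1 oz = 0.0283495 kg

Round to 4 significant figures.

62.87 min → 3772.2 s
E = P × t = 41690 × 3772.2 = 1.57263×10⁸ J
0.1877 MJ/oz → 6.62093×10⁶ J/kg
m = E / e_s = 1.57263×10⁸ / 6.62093×10⁶ = 23.7524 kg
In grain: 23.7524 / 6.47989×10⁻⁵ = 366556 grain

3.666×10⁵ grain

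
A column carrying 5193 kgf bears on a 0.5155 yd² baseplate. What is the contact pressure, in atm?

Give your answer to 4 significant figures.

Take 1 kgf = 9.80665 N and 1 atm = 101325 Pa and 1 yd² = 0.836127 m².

5193 kgf × 9.80665 → 50925.9 N
0.5155 yd² × 0.836127 → 0.431023 m²
P = F / A = 50925.9 N / 0.431023 m² = 118151 Pa
118151 Pa ÷ (101325 Pa/atm) = 1.16606 atm

1.166 atm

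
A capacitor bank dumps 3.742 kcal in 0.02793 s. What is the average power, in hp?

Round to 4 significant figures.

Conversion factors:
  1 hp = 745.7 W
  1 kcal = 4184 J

3.742 kcal × 4184 → 15656.5 J
P = E / t = 15656.5 J / 0.02793 s = 560562 W
560562 W ÷ (745.7 W/hp) = 751.726 hp

751.7 hp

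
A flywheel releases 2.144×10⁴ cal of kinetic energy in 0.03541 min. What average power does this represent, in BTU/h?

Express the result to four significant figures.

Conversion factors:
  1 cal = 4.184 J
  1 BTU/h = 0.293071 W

2.144×10⁴ cal × 4.184 = 89705 J
0.03541 min × 60 = 2.1246 s
P = E / t = 89705 J / 2.1246 s = 42222.1 W
42222.1 W ÷ (0.293071 W/BTU/h) = 144068 BTU/h

1.441×10⁵ BTU/h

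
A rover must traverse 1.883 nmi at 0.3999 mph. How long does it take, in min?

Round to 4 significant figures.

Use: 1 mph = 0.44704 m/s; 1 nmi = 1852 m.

325.1 min

1.883 nmi × 1852 → 3487.32 m
0.3999 mph × 0.44704 → 0.178771 m/s
t = d / v = 3487.32 m / 0.178771 m/s = 19507.2 s
19507.2 s ÷ (60 s/min) = 325.12 min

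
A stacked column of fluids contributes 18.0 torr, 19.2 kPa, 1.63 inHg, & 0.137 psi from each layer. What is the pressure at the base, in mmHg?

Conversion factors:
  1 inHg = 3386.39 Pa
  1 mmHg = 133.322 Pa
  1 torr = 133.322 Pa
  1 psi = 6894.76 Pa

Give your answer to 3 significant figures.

210 mmHg

18.0 torr × 133.322 = 2399.8 Pa
19.2 kPa × 1000 = 19200 Pa
1.63 inHg × 3386.39 = 5519.82 Pa
0.137 psi × 6894.76 = 944.582 Pa
Sum: 2399.8 + 19200 + 5519.82 + 944.582 = 28064.2 Pa
In mmHg: 28064.2 / 133.322 = 210.499 mmHg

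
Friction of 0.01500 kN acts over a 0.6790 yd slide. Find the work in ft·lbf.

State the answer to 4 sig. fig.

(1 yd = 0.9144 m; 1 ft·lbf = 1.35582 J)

0.01500 kN × 1000 → 15 N
0.6790 yd × 0.9144 → 0.620878 m
W = F × d = 15 N × 0.620878 m = 9.31317 J
9.31317 J ÷ (1.35582 J/ft·lbf) = 6.86903 ft·lbf

6.869 ft·lbf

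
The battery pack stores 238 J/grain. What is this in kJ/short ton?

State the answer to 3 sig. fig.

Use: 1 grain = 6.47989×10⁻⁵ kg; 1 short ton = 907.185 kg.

238 J/grain ÷ 6.47989×10⁻⁵ kg/grain = 3.6729×10⁶ J/kg
3.6729×10⁶ J/kg ÷ 1000 J/kJ × 907.185 kg/short ton = 3.332×10⁶ kJ/short ton

3.33×10⁶ kJ/short ton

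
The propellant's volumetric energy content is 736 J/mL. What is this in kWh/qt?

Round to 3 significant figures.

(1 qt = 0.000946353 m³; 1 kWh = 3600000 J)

0.193 kWh/qt

736 J/mL ÷ 10⁻⁶ m³/mL = 7.36×10⁸ J/m³
7.36×10⁸ J/m³ ÷ 3600000 J/kWh × 0.000946353 m³/qt = 0.193477 kWh/qt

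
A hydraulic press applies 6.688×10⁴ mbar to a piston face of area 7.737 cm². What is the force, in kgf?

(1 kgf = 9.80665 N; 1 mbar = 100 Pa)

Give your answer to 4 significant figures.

6.688×10⁴ mbar × 100 = 6.688×10⁶ Pa
7.737 cm² × 0.0001 = 7.737×10⁻⁴ m²
F = P × A = 6.688×10⁶ Pa × 7.737×10⁻⁴ m² = 5174.51 N
5174.51 N ÷ (9.80665 N/kgf) = 527.653 kgf

527.7 kgf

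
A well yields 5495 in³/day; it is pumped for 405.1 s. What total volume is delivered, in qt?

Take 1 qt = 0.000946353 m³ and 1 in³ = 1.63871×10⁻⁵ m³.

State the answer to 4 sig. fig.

0.4461 qt

5495 in³/day → 1.04221×10⁻⁶ m³/s
V = Q × t = 1.04221×10⁻⁶ × 405.1 = 4.22199×10⁻⁴ m³
In qt: 4.22199×10⁻⁴ / 0.000946353 = 0.446133 qt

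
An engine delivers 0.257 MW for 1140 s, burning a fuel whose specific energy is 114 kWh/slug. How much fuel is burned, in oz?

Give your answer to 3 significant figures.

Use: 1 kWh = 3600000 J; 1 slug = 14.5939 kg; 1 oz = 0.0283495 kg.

367 oz

0.257 MW → 257000 W
E = P × t = 257000 × 1140 = 2.9298×10⁸ J
114 kWh/slug → 2.81213×10⁷ J/kg
m = E / e_s = 2.9298×10⁸ / 2.81213×10⁷ = 10.4184 kg
In oz: 10.4184 / 0.0283495 = 367.499 oz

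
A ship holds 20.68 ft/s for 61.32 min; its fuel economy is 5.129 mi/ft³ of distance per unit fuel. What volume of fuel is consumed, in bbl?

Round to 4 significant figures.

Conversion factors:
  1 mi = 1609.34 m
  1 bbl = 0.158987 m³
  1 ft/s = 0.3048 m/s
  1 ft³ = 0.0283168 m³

0.5004 bbl

20.68 ft/s → 6.30326 m/s
61.32 min → 3679.2 s
d = v × t = 6.30326 × 3679.2 = 23191 m
5.129 mi/ft³ → 291499 m/m³
V = d / (distance per unit fuel) = 23191 / 291499 = 0.0795577 m³
In bbl: 0.0795577 / 0.158987 = 0.500404 bbl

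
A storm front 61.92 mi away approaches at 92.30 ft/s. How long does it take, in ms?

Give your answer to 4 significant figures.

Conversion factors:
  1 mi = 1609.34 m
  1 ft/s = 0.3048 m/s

61.92 mi × 1609.34 = 99650.3 m
92.30 ft/s × 0.3048 = 28.133 m/s
t = d / v = 99650.3 m / 28.133 m/s = 3542.11 s
3542.11 s ÷ (0.001 s/ms) = 3.54211×10⁶ ms

3.542×10⁶ ms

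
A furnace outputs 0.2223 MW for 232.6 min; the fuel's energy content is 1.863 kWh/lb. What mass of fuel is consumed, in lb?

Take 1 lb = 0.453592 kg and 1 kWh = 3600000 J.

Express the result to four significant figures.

0.2223 MW → 222300 W
232.6 min → 13956 s
E = P × t = 222300 × 13956 = 3.10242×10⁹ J
1.863 kWh/lb → 1.4786×10⁷ J/kg
m = E / e_s = 3.10242×10⁹ / 1.4786×10⁷ = 209.821 kg
In lb: 209.821 / 0.453592 = 462.577 lb

462.6 lb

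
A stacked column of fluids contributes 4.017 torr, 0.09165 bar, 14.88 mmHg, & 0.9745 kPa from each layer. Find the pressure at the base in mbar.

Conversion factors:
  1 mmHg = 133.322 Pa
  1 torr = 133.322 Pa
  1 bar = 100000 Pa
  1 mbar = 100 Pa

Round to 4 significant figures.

4.017 torr × 133.322 = 535.554 Pa
0.09165 bar × 100000 = 9165 Pa
14.88 mmHg × 133.322 = 1983.83 Pa
0.9745 kPa × 1000 = 974.5 Pa
Total: 535.554 + 9165 + 1983.83 + 974.5 = 12658.9 Pa
In mbar: 12658.9 / 100 = 126.589 mbar

126.6 mbar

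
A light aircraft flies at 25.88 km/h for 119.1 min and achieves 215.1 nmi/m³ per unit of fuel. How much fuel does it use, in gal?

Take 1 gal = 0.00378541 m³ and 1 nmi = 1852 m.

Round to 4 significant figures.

34.07 gal

25.88 km/h → 7.18889 m/s
119.1 min → 7146 s
d = v × t = 7.18889 × 7146 = 51371.8 m
215.1 nmi/m³ → 398365 m/m³
V = d / (distance per unit fuel) = 51371.8 / 398365 = 0.128957 m³
In gal: 0.128957 / 0.00378541 = 34.0669 gal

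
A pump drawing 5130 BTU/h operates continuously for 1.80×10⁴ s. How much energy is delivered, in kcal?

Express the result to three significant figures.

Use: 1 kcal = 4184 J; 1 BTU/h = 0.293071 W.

6470 kcal

5130 BTU/h × 0.293071 = 1503.45 W
E = P × t = 1503.45 W × 18000 s = 2.70621×10⁷ J
2.70621×10⁷ J ÷ (4184 J/kcal) = 6468 kcal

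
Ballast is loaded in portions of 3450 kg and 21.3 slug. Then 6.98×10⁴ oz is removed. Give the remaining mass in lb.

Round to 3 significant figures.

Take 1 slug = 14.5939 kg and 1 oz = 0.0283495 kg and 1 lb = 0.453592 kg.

3450 kg (already kg)
21.3 slug × 14.5939 → 310.85 kg
6.98×10⁴ oz × 0.0283495 → 1978.8 kg
Result: 3450 + 310.85 − 1978.8 = 1782.05 kg
In lb: 1782.05 / 0.453592 = 3928.75 lb

3930 lb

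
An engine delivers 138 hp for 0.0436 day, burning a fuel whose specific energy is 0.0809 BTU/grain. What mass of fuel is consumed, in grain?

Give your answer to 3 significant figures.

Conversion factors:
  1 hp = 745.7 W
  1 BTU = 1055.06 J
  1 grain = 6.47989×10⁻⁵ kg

4.54×10⁶ grain

138 hp → 102907 W
0.0436 day → 3767.04 s
E = P × t = 102907 × 3767.04 = 3.87655×10⁸ J
0.0809 BTU/grain → 1.31722×10⁶ J/kg
m = E / e_s = 3.87655×10⁸ / 1.31722×10⁶ = 294.298 kg
In grain: 294.298 / 6.47989×10⁻⁵ = 4.54171×10⁶ grain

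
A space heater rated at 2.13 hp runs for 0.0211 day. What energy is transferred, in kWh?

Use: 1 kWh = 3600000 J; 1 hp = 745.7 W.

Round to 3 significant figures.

2.13 hp × 745.7 = 1588.34 W
0.0211 day × 86400 = 1823.04 s
E = P × t = 1588.34 W × 1823.04 s = 2.89561×10⁶ J
2.89561×10⁶ J ÷ (3600000 J/kWh) = 0.804336 kWh

0.804 kWh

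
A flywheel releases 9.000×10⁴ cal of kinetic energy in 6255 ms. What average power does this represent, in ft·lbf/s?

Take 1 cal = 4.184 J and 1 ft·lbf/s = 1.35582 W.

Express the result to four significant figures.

9.000×10⁴ cal × 4.184 = 376560 J
6255 ms × 0.001 = 6.255 s
P = E / t = 376560 J / 6.255 s = 60201.4 W
60201.4 W ÷ (1.35582 W/ft·lbf/s) = 44402.2 ft·lbf/s

4.440×10⁴ ft·lbf/s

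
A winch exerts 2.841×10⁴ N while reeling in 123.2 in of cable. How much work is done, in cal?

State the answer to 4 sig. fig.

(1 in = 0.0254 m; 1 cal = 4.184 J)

2.125×10⁴ cal

123.2 in × 0.0254 = 3.12928 m
W = F × d = 28410 N × 3.12928 m = 88902.8 J
88902.8 J ÷ (4.184 J/cal) = 21248.3 cal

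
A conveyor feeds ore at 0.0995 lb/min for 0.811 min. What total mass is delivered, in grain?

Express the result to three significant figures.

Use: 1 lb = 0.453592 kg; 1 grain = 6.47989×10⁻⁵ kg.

0.0995 lb/min → 7.52207×10⁻⁴ kg/s
0.811 min → 48.66 s
m = ṁ × t = 7.52207×10⁻⁴ × 48.66 = 0.0366024 kg
In grain: 0.0366024 / 6.47989×10⁻⁵ = 564.861 grain

565 grain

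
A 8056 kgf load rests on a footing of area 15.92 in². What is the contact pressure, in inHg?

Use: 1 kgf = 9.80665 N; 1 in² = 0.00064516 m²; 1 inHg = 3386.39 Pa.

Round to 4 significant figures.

2271 inHg

8056 kgf × 9.80665 → 79002.4 N
15.92 in² × 0.00064516 → 0.0102709 m²
P = F / A = 79002.4 N / 0.0102709 m² = 7.69187×10⁶ Pa
7.69187×10⁶ Pa ÷ (3386.39 Pa/inHg) = 2271.41 inHg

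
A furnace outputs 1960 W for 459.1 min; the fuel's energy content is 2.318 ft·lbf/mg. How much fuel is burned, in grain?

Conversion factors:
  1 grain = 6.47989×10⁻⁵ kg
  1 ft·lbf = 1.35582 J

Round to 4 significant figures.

2.651×10⁵ grain

459.1 min → 27546 s
E = P × t = 1960 × 27546 = 5.39902×10⁷ J
2.318 ft·lbf/mg → 3.14279×10⁶ J/kg
m = E / e_s = 5.39902×10⁷ / 3.14279×10⁶ = 17.1791 kg
In grain: 17.1791 / 6.47989×10⁻⁵ = 265114 grain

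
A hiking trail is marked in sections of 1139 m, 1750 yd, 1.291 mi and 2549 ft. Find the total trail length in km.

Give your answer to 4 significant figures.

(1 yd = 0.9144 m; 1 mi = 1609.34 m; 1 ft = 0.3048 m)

1139 m (already m)
1750 yd × 0.9144 = 1600.2 m
1.291 mi × 1609.34 = 2077.66 m
2549 ft × 0.3048 = 776.935 m
Sum: 1139 + 1600.2 + 2077.66 + 776.935 = 5593.8 m
In km: 5593.8 / 1000 = 5.5938 km

5.594 km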